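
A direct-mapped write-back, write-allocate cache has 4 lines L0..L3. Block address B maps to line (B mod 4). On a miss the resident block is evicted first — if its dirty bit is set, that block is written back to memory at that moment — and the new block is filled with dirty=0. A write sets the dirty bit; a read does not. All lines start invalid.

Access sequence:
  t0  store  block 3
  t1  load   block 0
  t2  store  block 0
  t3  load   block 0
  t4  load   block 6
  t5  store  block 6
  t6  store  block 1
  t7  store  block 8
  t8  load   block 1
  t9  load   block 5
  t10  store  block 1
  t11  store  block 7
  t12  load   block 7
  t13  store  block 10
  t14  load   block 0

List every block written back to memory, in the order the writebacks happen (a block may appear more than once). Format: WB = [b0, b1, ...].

0: W B3 → L3 miss [D]
1: R B0 → L0 miss [-]
2: W B0 → L0 hit [D]
3: R B0 → L0 hit [D]
4: R B6 → L2 miss [-]
5: W B6 → L2 hit [D]
6: W B1 → L1 miss [D]
7: W B8 → L0 miss wb→B0 [D]
8: R B1 → L1 hit [D]
9: R B5 → L1 miss wb→B1 [-]
10: W B1 → L1 miss [D]
11: W B7 → L3 miss wb→B3 [D]
12: R B7 → L3 hit [D]
13: W B10 → L2 miss wb→B6 [D]
14: R B0 → L0 miss wb→B8 [-]

WB = [0, 1, 3, 6, 8]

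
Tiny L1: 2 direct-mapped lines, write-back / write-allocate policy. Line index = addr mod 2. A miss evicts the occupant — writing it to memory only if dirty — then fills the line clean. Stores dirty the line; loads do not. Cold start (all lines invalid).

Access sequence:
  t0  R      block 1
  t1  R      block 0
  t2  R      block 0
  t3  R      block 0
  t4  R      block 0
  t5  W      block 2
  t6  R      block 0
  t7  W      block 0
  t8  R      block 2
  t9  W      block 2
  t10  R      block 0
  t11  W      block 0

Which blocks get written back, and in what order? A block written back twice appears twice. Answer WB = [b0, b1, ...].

WB = [2, 0, 2]

0: R B1 -> L1 miss  d=-]
1: R B0 -> L0 miss  d=-]
2: R B0 -> L0 hit  d=-]
3: R B0 -> L0 hit  d=-]
4: R B0 -> L0 hit  d=-]
5: W B2 -> L0 miss  d=D]
6: R B0 -> L0 miss wb->B2  d=-]
7: W B0 -> L0 hit  d=D]
8: R B2 -> L0 miss wb->B0  d=-]
9: W B2 -> L0 hit  d=D]
10: R B0 -> L0 miss wb->B2  d=-]
11: W B0 -> L0 hit  d=D]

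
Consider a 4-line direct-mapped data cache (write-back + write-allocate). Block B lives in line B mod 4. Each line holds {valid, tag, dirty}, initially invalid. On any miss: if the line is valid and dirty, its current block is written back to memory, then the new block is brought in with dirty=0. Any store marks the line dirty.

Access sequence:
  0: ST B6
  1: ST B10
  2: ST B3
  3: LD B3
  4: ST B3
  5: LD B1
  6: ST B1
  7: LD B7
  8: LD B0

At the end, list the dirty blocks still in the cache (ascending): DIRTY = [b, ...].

0: W B6 -> L2 miss  d=D]
1: W B10 -> L2 miss wb->B6  d=D]
2: W B3 -> L3 miss  d=D]
3: R B3 -> L3 hit  d=D]
4: W B3 -> L3 hit  d=D]
5: R B1 -> L1 miss  d=-]
6: W B1 -> L1 hit  d=D]
7: R B7 -> L3 miss wb->B3  d=-]
8: R B0 -> L0 miss  d=-]

DIRTY = [1, 10]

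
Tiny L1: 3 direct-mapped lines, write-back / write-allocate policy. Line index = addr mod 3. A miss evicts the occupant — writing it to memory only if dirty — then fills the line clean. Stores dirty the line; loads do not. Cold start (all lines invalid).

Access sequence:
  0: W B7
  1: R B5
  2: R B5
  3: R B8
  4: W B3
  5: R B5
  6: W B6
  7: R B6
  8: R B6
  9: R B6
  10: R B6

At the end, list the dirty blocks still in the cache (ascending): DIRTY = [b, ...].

DIRTY = [6, 7]

  0 | W B7 → L1 miss [D]
  1 | R B5 → L2 miss [-]
  2 | R B5 → L2 hit [-]
  3 | R B8 → L2 miss [-]
  4 | W B3 → L0 miss [D]
  5 | R B5 → L2 miss [-]
  6 | W B6 → L0 miss wb→B3 [D]
  7 | R B6 → L0 hit [D]
  8 | R B6 → L0 hit [D]
  9 | R B6 → L0 hit [D]
  10 | R B6 → L0 hit [D]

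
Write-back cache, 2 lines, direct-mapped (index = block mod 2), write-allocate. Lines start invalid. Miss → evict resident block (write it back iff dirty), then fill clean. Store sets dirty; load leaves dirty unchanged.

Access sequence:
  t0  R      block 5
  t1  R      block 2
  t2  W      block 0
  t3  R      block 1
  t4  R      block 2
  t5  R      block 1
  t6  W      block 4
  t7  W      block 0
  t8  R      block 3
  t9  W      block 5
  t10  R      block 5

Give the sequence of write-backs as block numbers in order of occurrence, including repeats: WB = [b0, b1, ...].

WB = [0, 4]

  0 | R B5 → L1 miss [-]
  1 | R B2 → L0 miss [-]
  2 | W B0 → L0 miss [D]
  3 | R B1 → L1 miss [-]
  4 | R B2 → L0 miss wb→B0 [-]
  5 | R B1 → L1 hit [-]
  6 | W B4 → L0 miss [D]
  7 | W B0 → L0 miss wb→B4 [D]
  8 | R B3 → L1 miss [-]
  9 | W B5 → L1 miss [D]
  10 | R B5 → L1 hit [D]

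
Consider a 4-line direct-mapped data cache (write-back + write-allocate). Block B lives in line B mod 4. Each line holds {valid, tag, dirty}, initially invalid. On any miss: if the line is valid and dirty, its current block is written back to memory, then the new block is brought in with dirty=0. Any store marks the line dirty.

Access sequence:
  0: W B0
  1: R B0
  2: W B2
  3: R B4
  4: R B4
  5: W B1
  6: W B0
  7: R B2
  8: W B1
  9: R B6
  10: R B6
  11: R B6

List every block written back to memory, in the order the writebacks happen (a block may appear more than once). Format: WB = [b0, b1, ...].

0: W B0 -> L0 miss  d=D]
1: R B0 -> L0 hit  d=D]
2: W B2 -> L2 miss  d=D]
3: R B4 -> L0 miss wb->B0  d=-]
4: R B4 -> L0 hit  d=-]
5: W B1 -> L1 miss  d=D]
6: W B0 -> L0 miss  d=D]
7: R B2 -> L2 hit  d=D]
8: W B1 -> L1 hit  d=D]
9: R B6 -> L2 miss wb->B2  d=-]
10: R B6 -> L2 hit  d=-]
11: R B6 -> L2 hit  d=-]

WB = [0, 2]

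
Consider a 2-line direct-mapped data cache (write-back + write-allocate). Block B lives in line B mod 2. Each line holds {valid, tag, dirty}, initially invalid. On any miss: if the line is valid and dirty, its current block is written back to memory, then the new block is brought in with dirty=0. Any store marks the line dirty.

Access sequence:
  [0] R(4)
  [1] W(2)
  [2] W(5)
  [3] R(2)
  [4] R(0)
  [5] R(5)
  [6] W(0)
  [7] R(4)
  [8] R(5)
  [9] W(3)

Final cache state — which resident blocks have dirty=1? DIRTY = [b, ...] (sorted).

DIRTY = [3]

0: R B4 -> L0 miss  d=-]
1: W B2 -> L0 miss  d=D]
2: W B5 -> L1 miss  d=D]
3: R B2 -> L0 hit  d=D]
4: R B0 -> L0 miss wb->B2  d=-]
5: R B5 -> L1 hit  d=D]
6: W B0 -> L0 hit  d=D]
7: R B4 -> L0 miss wb->B0  d=-]
8: R B5 -> L1 hit  d=D]
9: W B3 -> L1 miss wb->B5  d=D]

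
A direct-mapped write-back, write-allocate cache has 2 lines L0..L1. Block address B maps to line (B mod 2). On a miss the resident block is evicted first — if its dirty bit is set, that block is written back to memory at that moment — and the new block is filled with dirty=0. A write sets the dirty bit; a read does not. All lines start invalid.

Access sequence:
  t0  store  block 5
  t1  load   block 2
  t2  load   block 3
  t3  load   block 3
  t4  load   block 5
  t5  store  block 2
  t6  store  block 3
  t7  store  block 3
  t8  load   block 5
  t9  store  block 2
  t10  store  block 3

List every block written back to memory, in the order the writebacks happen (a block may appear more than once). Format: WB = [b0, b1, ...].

  0 | W B5 → L1 miss [D]
  1 | R B2 → L0 miss [-]
  2 | R B3 → L1 miss wb→B5 [-]
  3 | R B3 → L1 hit [-]
  4 | R B5 → L1 miss [-]
  5 | W B2 → L0 hit [D]
  6 | W B3 → L1 miss [D]
  7 | W B3 → L1 hit [D]
  8 | R B5 → L1 miss wb→B3 [-]
  9 | W B2 → L0 hit [D]
  10 | W B3 → L1 miss [D]

WB = [5, 3]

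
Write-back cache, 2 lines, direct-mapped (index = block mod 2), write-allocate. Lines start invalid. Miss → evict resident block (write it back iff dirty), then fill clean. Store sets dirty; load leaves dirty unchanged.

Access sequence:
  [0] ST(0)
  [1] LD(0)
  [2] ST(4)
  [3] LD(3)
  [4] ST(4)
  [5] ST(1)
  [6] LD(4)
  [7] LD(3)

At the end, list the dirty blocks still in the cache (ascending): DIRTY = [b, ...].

DIRTY = [4]

  0 | W B0 → L0 miss [D]
  1 | R B0 → L0 hit [D]
  2 | W B4 → L0 miss wb→B0 [D]
  3 | R B3 → L1 miss [-]
  4 | W B4 → L0 hit [D]
  5 | W B1 → L1 miss [D]
  6 | R B4 → L0 hit [D]
  7 | R B3 → L1 miss wb→B1 [-]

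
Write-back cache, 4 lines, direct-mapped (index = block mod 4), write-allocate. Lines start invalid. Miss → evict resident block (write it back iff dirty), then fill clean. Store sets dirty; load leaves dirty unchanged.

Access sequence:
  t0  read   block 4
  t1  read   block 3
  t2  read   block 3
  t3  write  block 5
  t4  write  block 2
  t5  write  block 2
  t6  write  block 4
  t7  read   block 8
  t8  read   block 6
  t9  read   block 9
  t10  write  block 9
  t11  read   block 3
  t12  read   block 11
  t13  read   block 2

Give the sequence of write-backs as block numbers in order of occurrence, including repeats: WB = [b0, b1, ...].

0: R B4 → L0 miss [-]
1: R B3 → L3 miss [-]
2: R B3 → L3 hit [-]
3: W B5 → L1 miss [D]
4: W B2 → L2 miss [D]
5: W B2 → L2 hit [D]
6: W B4 → L0 hit [D]
7: R B8 → L0 miss wb→B4 [-]
8: R B6 → L2 miss wb→B2 [-]
9: R B9 → L1 miss wb→B5 [-]
10: W B9 → L1 hit [D]
11: R B3 → L3 hit [-]
12: R B11 → L3 miss [-]
13: R B2 → L2 miss [-]

WB = [4, 2, 5]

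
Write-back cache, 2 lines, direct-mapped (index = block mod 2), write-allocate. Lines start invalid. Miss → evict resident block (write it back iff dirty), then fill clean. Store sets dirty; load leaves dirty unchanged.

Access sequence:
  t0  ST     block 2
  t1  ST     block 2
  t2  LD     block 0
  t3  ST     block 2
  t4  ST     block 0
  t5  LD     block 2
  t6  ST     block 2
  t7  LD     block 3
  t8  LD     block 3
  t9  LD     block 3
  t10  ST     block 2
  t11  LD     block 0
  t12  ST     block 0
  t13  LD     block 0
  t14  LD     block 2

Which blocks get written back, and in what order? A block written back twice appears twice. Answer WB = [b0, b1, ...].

  0 | W B2 → L0 miss [D]
  1 | W B2 → L0 hit [D]
  2 | R B0 → L0 miss wb→B2 [-]
  3 | W B2 → L0 miss [D]
  4 | W B0 → L0 miss wb→B2 [D]
  5 | R B2 → L0 miss wb→B0 [-]
  6 | W B2 → L0 hit [D]
  7 | R B3 → L1 miss [-]
  8 | R B3 → L1 hit [-]
  9 | R B3 → L1 hit [-]
  10 | W B2 → L0 hit [D]
  11 | R B0 → L0 miss wb→B2 [-]
  12 | W B0 → L0 hit [D]
  13 | R B0 → L0 hit [D]
  14 | R B2 → L0 miss wb→B0 [-]

WB = [2, 2, 0, 2, 0]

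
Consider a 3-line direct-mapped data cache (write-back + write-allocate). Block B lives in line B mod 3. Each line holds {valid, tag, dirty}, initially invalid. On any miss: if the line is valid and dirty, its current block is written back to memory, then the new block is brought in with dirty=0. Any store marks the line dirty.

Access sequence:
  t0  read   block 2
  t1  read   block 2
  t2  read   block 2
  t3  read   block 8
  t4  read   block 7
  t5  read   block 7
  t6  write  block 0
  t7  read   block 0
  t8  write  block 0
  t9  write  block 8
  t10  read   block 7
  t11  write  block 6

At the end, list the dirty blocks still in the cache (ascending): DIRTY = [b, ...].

0: R B2 → L2 miss [-]
1: R B2 → L2 hit [-]
2: R B2 → L2 hit [-]
3: R B8 → L2 miss [-]
4: R B7 → L1 miss [-]
5: R B7 → L1 hit [-]
6: W B0 → L0 miss [D]
7: R B0 → L0 hit [D]
8: W B0 → L0 hit [D]
9: W B8 → L2 hit [D]
10: R B7 → L1 hit [-]
11: W B6 → L0 miss wb→B0 [D]

DIRTY = [6, 8]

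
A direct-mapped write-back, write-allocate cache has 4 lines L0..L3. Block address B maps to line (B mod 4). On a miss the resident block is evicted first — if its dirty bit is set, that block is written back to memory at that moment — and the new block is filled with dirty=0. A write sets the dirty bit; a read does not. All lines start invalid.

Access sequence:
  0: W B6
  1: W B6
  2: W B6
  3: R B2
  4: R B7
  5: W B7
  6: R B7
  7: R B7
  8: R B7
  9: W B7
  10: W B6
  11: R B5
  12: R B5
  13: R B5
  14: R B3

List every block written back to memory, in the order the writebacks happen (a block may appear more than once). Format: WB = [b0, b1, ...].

0: W B6 -> L2 miss  d=D]
1: W B6 -> L2 hit  d=D]
2: W B6 -> L2 hit  d=D]
3: R B2 -> L2 miss wb->B6  d=-]
4: R B7 -> L3 miss  d=-]
5: W B7 -> L3 hit  d=D]
6: R B7 -> L3 hit  d=D]
7: R B7 -> L3 hit  d=D]
8: R B7 -> L3 hit  d=D]
9: W B7 -> L3 hit  d=D]
10: W B6 -> L2 miss  d=D]
11: R B5 -> L1 miss  d=-]
12: R B5 -> L1 hit  d=-]
13: R B5 -> L1 hit  d=-]
14: R B3 -> L3 miss wb->B7  d=-]

WB = [6, 7]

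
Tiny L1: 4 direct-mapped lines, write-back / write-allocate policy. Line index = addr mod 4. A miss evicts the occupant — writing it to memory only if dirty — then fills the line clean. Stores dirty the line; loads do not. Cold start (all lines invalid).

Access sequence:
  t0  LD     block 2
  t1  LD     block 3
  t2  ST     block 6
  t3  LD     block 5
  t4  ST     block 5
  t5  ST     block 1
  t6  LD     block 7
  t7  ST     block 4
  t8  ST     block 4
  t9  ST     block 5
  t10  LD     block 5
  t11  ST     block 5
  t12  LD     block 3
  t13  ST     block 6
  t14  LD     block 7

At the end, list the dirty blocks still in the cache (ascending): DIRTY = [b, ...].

  0 | R B2 → L2 miss [-]
  1 | R B3 → L3 miss [-]
  2 | W B6 → L2 miss [D]
  3 | R B5 → L1 miss [-]
  4 | W B5 → L1 hit [D]
  5 | W B1 → L1 miss wb→B5 [D]
  6 | R B7 → L3 miss [-]
  7 | W B4 → L0 miss [D]
  8 | W B4 → L0 hit [D]
  9 | W B5 → L1 miss wb→B1 [D]
  10 | R B5 → L1 hit [D]
  11 | W B5 → L1 hit [D]
  12 | R B3 → L3 miss [-]
  13 | W B6 → L2 hit [D]
  14 | R B7 → L3 miss [-]

DIRTY = [4, 5, 6]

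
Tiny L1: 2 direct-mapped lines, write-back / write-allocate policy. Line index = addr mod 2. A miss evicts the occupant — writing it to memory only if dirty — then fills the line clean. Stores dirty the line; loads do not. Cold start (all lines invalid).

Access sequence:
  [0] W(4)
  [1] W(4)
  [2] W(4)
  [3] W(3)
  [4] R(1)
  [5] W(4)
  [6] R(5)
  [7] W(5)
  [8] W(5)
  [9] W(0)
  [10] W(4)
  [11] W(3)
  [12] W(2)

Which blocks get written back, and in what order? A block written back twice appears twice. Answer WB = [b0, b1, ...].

WB = [3, 4, 0, 5, 4]

0: W B4 -> L0 miss  d=D]
1: W B4 -> L0 hit  d=D]
2: W B4 -> L0 hit  d=D]
3: W B3 -> L1 miss  d=D]
4: R B1 -> L1 miss wb->B3  d=-]
5: W B4 -> L0 hit  d=D]
6: R B5 -> L1 miss  d=-]
7: W B5 -> L1 hit  d=D]
8: W B5 -> L1 hit  d=D]
9: W B0 -> L0 miss wb->B4  d=D]
10: W B4 -> L0 miss wb->B0  d=D]
11: W B3 -> L1 miss wb->B5  d=D]
12: W B2 -> L0 miss wb->B4  d=D]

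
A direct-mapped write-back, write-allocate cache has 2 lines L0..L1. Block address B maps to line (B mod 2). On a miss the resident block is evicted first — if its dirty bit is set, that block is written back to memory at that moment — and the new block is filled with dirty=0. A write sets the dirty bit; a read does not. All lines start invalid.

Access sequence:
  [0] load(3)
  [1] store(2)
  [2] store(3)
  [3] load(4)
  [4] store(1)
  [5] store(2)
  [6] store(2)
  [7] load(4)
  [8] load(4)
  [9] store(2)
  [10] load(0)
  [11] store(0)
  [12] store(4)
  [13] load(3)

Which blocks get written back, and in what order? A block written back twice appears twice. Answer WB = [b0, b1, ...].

WB = [2, 3, 2, 2, 0, 1]

  0 | R B3 → L1 miss [-]
  1 | W B2 → L0 miss [D]
  2 | W B3 → L1 hit [D]
  3 | R B4 → L0 miss wb→B2 [-]
  4 | W B1 → L1 miss wb→B3 [D]
  5 | W B2 → L0 miss [D]
  6 | W B2 → L0 hit [D]
  7 | R B4 → L0 miss wb→B2 [-]
  8 | R B4 → L0 hit [-]
  9 | W B2 → L0 miss [D]
  10 | R B0 → L0 miss wb→B2 [-]
  11 | W B0 → L0 hit [D]
  12 | W B4 → L0 miss wb→B0 [D]
  13 | R B3 → L1 miss wb→B1 [-]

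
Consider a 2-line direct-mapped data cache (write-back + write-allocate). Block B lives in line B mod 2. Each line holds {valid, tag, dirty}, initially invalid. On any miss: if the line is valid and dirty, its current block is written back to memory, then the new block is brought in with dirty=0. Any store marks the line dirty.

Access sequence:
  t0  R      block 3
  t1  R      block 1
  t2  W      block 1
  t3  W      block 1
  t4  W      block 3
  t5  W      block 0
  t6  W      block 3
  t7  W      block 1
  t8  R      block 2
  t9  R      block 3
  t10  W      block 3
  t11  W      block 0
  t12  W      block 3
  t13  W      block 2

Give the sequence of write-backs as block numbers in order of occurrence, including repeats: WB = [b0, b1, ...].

WB = [1, 3, 0, 1, 0]

0: R B3 -> L1 miss  d=-]
1: R B1 -> L1 miss  d=-]
2: W B1 -> L1 hit  d=D]
3: W B1 -> L1 hit  d=D]
4: W B3 -> L1 miss wb->B1  d=D]
5: W B0 -> L0 miss  d=D]
6: W B3 -> L1 hit  d=D]
7: W B1 -> L1 miss wb->B3  d=D]
8: R B2 -> L0 miss wb->B0  d=-]
9: R B3 -> L1 miss wb->B1  d=-]
10: W B3 -> L1 hit  d=D]
11: W B0 -> L0 miss  d=D]
12: W B3 -> L1 hit  d=D]
13: W B2 -> L0 miss wb->B0  d=D]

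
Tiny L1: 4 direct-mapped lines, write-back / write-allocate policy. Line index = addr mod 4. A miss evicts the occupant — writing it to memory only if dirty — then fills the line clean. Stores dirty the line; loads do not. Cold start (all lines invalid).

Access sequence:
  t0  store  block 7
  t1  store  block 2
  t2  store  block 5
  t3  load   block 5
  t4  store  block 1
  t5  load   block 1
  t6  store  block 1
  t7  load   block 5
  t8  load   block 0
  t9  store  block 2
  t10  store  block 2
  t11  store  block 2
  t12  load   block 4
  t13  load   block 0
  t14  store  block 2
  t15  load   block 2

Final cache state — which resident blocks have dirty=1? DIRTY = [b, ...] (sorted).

DIRTY = [2, 7]

0: W B7 → L3 miss [D]
1: W B2 → L2 miss [D]
2: W B5 → L1 miss [D]
3: R B5 → L1 hit [D]
4: W B1 → L1 miss wb→B5 [D]
5: R B1 → L1 hit [D]
6: W B1 → L1 hit [D]
7: R B5 → L1 miss wb→B1 [-]
8: R B0 → L0 miss [-]
9: W B2 → L2 hit [D]
10: W B2 → L2 hit [D]
11: W B2 → L2 hit [D]
12: R B4 → L0 miss [-]
13: R B0 → L0 miss [-]
14: W B2 → L2 hit [D]
15: R B2 → L2 hit [D]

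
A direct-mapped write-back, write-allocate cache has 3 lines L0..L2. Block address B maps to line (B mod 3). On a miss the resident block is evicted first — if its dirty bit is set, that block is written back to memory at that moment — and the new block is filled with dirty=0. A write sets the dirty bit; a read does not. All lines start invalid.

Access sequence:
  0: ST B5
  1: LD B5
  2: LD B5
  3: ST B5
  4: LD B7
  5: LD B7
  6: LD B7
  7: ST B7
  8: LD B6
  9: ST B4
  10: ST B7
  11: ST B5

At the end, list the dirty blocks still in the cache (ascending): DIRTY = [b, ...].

DIRTY = [5, 7]

  0 | W B5 → L2 miss [D]
  1 | R B5 → L2 hit [D]
  2 | R B5 → L2 hit [D]
  3 | W B5 → L2 hit [D]
  4 | R B7 → L1 miss [-]
  5 | R B7 → L1 hit [-]
  6 | R B7 → L1 hit [-]
  7 | W B7 → L1 hit [D]
  8 | R B6 → L0 miss [-]
  9 | W B4 → L1 miss wb→B7 [D]
  10 | W B7 → L1 miss wb→B4 [D]
  11 | W B5 → L2 hit [D]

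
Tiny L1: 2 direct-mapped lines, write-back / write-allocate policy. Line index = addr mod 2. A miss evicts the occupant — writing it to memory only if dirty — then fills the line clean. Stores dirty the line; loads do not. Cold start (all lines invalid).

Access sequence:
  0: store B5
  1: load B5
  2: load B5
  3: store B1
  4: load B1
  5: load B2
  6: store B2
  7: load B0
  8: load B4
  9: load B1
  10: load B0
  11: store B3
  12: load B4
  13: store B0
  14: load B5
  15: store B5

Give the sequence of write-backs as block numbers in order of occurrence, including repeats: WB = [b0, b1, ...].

WB = [5, 2, 1, 3]

  0 | W B5 → L1 miss [D]
  1 | R B5 → L1 hit [D]
  2 | R B5 → L1 hit [D]
  3 | W B1 → L1 miss wb→B5 [D]
  4 | R B1 → L1 hit [D]
  5 | R B2 → L0 miss [-]
  6 | W B2 → L0 hit [D]
  7 | R B0 → L0 miss wb→B2 [-]
  8 | R B4 → L0 miss [-]
  9 | R B1 → L1 hit [D]
  10 | R B0 → L0 miss [-]
  11 | W B3 → L1 miss wb→B1 [D]
  12 | R B4 → L0 miss [-]
  13 | W B0 → L0 miss [D]
  14 | R B5 → L1 miss wb→B3 [-]
  15 | W B5 → L1 hit [D]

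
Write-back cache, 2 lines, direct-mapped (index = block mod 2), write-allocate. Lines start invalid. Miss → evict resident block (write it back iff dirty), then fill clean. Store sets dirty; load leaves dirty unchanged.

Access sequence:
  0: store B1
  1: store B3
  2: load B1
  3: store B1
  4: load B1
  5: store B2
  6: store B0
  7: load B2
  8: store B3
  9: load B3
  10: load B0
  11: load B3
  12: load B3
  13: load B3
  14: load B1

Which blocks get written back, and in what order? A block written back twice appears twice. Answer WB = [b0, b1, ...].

WB = [1, 3, 2, 0, 1, 3]

0: W B1 → L1 miss [D]
1: W B3 → L1 miss wb→B1 [D]
2: R B1 → L1 miss wb→B3 [-]
3: W B1 → L1 hit [D]
4: R B1 → L1 hit [D]
5: W B2 → L0 miss [D]
6: W B0 → L0 miss wb→B2 [D]
7: R B2 → L0 miss wb→B0 [-]
8: W B3 → L1 miss wb→B1 [D]
9: R B3 → L1 hit [D]
10: R B0 → L0 miss [-]
11: R B3 → L1 hit [D]
12: R B3 → L1 hit [D]
13: R B3 → L1 hit [D]
14: R B1 → L1 miss wb→B3 [-]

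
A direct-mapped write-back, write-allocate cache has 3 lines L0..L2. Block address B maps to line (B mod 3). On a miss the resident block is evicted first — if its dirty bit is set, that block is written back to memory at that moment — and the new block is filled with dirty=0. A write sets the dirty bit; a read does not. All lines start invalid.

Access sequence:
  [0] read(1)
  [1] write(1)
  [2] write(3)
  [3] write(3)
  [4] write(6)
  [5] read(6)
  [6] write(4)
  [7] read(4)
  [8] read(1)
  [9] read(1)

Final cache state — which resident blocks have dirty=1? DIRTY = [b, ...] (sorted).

0: R B1 -> L1 miss  d=-]
1: W B1 -> L1 hit  d=D]
2: W B3 -> L0 miss  d=D]
3: W B3 -> L0 hit  d=D]
4: W B6 -> L0 miss wb->B3  d=D]
5: R B6 -> L0 hit  d=D]
6: W B4 -> L1 miss wb->B1  d=D]
7: R B4 -> L1 hit  d=D]
8: R B1 -> L1 miss wb->B4  d=-]
9: R B1 -> L1 hit  d=-]

DIRTY = [6]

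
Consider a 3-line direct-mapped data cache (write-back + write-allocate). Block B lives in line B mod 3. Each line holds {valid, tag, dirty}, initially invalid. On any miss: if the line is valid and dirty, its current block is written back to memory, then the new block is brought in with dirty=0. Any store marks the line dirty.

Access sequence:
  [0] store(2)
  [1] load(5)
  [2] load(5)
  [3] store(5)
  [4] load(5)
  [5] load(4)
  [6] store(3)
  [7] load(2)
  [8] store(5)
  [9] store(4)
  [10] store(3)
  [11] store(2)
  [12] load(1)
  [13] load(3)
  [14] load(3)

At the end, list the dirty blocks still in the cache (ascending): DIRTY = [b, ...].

  0 | W B2 → L2 miss [D]
  1 | R B5 → L2 miss wb→B2 [-]
  2 | R B5 → L2 hit [-]
  3 | W B5 → L2 hit [D]
  4 | R B5 → L2 hit [D]
  5 | R B4 → L1 miss [-]
  6 | W B3 → L0 miss [D]
  7 | R B2 → L2 miss wb→B5 [-]
  8 | W B5 → L2 miss [D]
  9 | W B4 → L1 hit [D]
  10 | W B3 → L0 hit [D]
  11 | W B2 → L2 miss wb→B5 [D]
  12 | R B1 → L1 miss wb→B4 [-]
  13 | R B3 → L0 hit [D]
  14 | R B3 → L0 hit [D]

DIRTY = [2, 3]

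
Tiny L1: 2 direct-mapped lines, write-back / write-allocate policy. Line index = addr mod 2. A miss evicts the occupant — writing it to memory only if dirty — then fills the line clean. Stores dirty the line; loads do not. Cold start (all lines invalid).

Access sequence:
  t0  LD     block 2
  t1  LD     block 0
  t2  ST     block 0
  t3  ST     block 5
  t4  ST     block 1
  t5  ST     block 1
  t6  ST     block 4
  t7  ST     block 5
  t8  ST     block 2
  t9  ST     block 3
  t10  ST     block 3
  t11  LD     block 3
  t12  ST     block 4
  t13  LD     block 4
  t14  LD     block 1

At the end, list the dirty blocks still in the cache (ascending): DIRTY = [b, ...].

0: R B2 → L0 miss [-]
1: R B0 → L0 miss [-]
2: W B0 → L0 hit [D]
3: W B5 → L1 miss [D]
4: W B1 → L1 miss wb→B5 [D]
5: W B1 → L1 hit [D]
6: W B4 → L0 miss wb→B0 [D]
7: W B5 → L1 miss wb→B1 [D]
8: W B2 → L0 miss wb→B4 [D]
9: W B3 → L1 miss wb→B5 [D]
10: W B3 → L1 hit [D]
11: R B3 → L1 hit [D]
12: W B4 → L0 miss wb→B2 [D]
13: R B4 → L0 hit [D]
14: R B1 → L1 miss wb→B3 [-]

DIRTY = [4]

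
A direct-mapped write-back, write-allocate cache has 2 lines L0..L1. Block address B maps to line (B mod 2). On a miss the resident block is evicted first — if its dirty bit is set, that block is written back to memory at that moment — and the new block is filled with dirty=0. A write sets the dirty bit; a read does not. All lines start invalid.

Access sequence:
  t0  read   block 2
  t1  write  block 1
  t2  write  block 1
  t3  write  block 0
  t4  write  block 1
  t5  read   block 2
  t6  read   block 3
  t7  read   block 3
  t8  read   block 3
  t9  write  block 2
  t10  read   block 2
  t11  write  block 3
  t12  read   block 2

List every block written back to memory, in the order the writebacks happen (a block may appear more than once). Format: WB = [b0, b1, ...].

WB = [0, 1]

0: R B2 -> L0 miss  d=-]
1: W B1 -> L1 miss  d=D]
2: W B1 -> L1 hit  d=D]
3: W B0 -> L0 miss  d=D]
4: W B1 -> L1 hit  d=D]
5: R B2 -> L0 miss wb->B0  d=-]
6: R B3 -> L1 miss wb->B1  d=-]
7: R B3 -> L1 hit  d=-]
8: R B3 -> L1 hit  d=-]
9: W B2 -> L0 hit  d=D]
10: R B2 -> L0 hit  d=D]
11: W B3 -> L1 hit  d=D]
12: R B2 -> L0 hit  d=D]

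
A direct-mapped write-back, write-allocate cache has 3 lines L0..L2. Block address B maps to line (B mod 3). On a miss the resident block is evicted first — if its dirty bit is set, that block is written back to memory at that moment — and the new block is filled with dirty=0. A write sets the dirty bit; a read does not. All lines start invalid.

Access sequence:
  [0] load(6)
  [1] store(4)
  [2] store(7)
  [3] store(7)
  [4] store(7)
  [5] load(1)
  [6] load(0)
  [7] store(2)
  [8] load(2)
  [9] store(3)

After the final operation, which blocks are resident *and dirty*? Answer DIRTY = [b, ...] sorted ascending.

DIRTY = [2, 3]

  0 | R B6 → L0 miss [-]
  1 | W B4 → L1 miss [D]
  2 | W B7 → L1 miss wb→B4 [D]
  3 | W B7 → L1 hit [D]
  4 | W B7 → L1 hit [D]
  5 | R B1 → L1 miss wb→B7 [-]
  6 | R B0 → L0 miss [-]
  7 | W B2 → L2 miss [D]
  8 | R B2 → L2 hit [D]
  9 | W B3 → L0 miss [D]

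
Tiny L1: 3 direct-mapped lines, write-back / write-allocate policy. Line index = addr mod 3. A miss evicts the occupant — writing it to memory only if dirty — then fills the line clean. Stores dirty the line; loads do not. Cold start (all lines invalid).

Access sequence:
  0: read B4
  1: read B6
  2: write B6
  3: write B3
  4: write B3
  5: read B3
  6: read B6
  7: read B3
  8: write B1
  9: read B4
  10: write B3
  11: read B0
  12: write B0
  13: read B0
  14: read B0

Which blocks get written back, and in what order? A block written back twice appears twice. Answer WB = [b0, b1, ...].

0: R B4 -> L1 miss  d=-]
1: R B6 -> L0 miss  d=-]
2: W B6 -> L0 hit  d=D]
3: W B3 -> L0 miss wb->B6  d=D]
4: W B3 -> L0 hit  d=D]
5: R B3 -> L0 hit  d=D]
6: R B6 -> L0 miss wb->B3  d=-]
7: R B3 -> L0 miss  d=-]
8: W B1 -> L1 miss  d=D]
9: R B4 -> L1 miss wb->B1  d=-]
10: W B3 -> L0 hit  d=D]
11: R B0 -> L0 miss wb->B3  d=-]
12: W B0 -> L0 hit  d=D]
13: R B0 -> L0 hit  d=D]
14: R B0 -> L0 hit  d=D]

WB = [6, 3, 1, 3]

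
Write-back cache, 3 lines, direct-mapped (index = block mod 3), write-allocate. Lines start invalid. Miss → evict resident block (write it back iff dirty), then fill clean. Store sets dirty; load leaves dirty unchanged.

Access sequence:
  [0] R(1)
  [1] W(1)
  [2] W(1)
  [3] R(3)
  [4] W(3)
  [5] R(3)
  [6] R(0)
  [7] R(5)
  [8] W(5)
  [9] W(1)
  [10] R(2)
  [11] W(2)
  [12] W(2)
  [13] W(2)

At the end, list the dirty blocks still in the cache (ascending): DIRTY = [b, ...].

0: R B1 → L1 miss [-]
1: W B1 → L1 hit [D]
2: W B1 → L1 hit [D]
3: R B3 → L0 miss [-]
4: W B3 → L0 hit [D]
5: R B3 → L0 hit [D]
6: R B0 → L0 miss wb→B3 [-]
7: R B5 → L2 miss [-]
8: W B5 → L2 hit [D]
9: W B1 → L1 hit [D]
10: R B2 → L2 miss wb→B5 [-]
11: W B2 → L2 hit [D]
12: W B2 → L2 hit [D]
13: W B2 → L2 hit [D]

DIRTY = [1, 2]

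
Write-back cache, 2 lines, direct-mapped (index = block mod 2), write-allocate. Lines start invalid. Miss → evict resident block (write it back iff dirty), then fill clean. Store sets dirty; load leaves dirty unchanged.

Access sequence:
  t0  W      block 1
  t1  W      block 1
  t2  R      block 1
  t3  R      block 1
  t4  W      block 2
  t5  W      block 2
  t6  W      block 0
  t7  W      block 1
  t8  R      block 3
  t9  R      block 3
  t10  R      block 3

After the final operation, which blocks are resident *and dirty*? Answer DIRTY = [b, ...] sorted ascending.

DIRTY = [0]

0: W B1 -> L1 miss  d=D]
1: W B1 -> L1 hit  d=D]
2: R B1 -> L1 hit  d=D]
3: R B1 -> L1 hit  d=D]
4: W B2 -> L0 miss  d=D]
5: W B2 -> L0 hit  d=D]
6: W B0 -> L0 miss wb->B2  d=D]
7: W B1 -> L1 hit  d=D]
8: R B3 -> L1 miss wb->B1  d=-]
9: R B3 -> L1 hit  d=-]
10: R B3 -> L1 hit  d=-]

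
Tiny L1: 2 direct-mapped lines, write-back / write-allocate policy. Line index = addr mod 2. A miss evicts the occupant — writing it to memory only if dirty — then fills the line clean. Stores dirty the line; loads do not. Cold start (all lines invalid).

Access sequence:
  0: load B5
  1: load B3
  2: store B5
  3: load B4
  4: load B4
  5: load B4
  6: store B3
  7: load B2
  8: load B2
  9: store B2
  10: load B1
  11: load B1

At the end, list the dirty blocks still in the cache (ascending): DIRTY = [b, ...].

0: R B5 -> L1 miss  d=-]
1: R B3 -> L1 miss  d=-]
2: W B5 -> L1 miss  d=D]
3: R B4 -> L0 miss  d=-]
4: R B4 -> L0 hit  d=-]
5: R B4 -> L0 hit  d=-]
6: W B3 -> L1 miss wb->B5  d=D]
7: R B2 -> L0 miss  d=-]
8: R B2 -> L0 hit  d=-]
9: W B2 -> L0 hit  d=D]
10: R B1 -> L1 miss wb->B3  d=-]
11: R B1 -> L1 hit  d=-]

DIRTY = [2]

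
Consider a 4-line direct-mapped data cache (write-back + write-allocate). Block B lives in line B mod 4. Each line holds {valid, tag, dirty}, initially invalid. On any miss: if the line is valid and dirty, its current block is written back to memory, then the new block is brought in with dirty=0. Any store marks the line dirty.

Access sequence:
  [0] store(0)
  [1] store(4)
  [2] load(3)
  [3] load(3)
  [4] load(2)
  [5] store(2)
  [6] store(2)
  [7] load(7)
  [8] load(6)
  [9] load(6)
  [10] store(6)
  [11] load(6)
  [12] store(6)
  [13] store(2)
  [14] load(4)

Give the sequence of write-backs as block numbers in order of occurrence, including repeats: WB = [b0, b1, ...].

WB = [0, 2, 6]

0: W B0 → L0 miss [D]
1: W B4 → L0 miss wb→B0 [D]
2: R B3 → L3 miss [-]
3: R B3 → L3 hit [-]
4: R B2 → L2 miss [-]
5: W B2 → L2 hit [D]
6: W B2 → L2 hit [D]
7: R B7 → L3 miss [-]
8: R B6 → L2 miss wb→B2 [-]
9: R B6 → L2 hit [-]
10: W B6 → L2 hit [D]
11: R B6 → L2 hit [D]
12: W B6 → L2 hit [D]
13: W B2 → L2 miss wb→B6 [D]
14: R B4 → L0 hit [D]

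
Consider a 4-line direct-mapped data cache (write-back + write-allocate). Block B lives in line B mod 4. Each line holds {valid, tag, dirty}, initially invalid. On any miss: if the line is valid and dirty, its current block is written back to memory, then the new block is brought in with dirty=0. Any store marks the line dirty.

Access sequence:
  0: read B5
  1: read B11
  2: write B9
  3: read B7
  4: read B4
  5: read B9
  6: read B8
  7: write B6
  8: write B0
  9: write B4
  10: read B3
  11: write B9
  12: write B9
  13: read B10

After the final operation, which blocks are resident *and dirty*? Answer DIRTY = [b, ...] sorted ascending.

0: R B5 -> L1 miss  d=-]
1: R B11 -> L3 miss  d=-]
2: W B9 -> L1 miss  d=D]
3: R B7 -> L3 miss  d=-]
4: R B4 -> L0 miss  d=-]
5: R B9 -> L1 hit  d=D]
6: R B8 -> L0 miss  d=-]
7: W B6 -> L2 miss  d=D]
8: W B0 -> L0 miss  d=D]
9: W B4 -> L0 miss wb->B0  d=D]
10: R B3 -> L3 miss  d=-]
11: W B9 -> L1 hit  d=D]
12: W B9 -> L1 hit  d=D]
13: R B10 -> L2 miss wb->B6  d=-]

DIRTY = [4, 9]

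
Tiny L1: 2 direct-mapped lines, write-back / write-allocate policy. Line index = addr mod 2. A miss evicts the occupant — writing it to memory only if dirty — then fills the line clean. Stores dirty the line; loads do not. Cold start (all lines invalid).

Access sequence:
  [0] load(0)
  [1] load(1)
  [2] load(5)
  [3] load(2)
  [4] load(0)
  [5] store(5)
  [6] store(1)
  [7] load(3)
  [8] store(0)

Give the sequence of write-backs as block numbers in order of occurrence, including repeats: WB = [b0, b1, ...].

WB = [5, 1]

0: R B0 -> L0 miss  d=-]
1: R B1 -> L1 miss  d=-]
2: R B5 -> L1 miss  d=-]
3: R B2 -> L0 miss  d=-]
4: R B0 -> L0 miss  d=-]
5: W B5 -> L1 hit  d=D]
6: W B1 -> L1 miss wb->B5  d=D]
7: R B3 -> L1 miss wb->B1  d=-]
8: W B0 -> L0 hit  d=D]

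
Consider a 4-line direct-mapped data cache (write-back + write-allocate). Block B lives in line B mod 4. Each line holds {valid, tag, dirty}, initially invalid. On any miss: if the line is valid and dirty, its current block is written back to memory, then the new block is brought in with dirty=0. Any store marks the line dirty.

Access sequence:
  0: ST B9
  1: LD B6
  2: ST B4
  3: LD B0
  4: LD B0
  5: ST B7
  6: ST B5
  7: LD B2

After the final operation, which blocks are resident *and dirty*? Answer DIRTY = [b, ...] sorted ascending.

DIRTY = [5, 7]

0: W B9 → L1 miss [D]
1: R B6 → L2 miss [-]
2: W B4 → L0 miss [D]
3: R B0 → L0 miss wb→B4 [-]
4: R B0 → L0 hit [-]
5: W B7 → L3 miss [D]
6: W B5 → L1 miss wb→B9 [D]
7: R B2 → L2 miss [-]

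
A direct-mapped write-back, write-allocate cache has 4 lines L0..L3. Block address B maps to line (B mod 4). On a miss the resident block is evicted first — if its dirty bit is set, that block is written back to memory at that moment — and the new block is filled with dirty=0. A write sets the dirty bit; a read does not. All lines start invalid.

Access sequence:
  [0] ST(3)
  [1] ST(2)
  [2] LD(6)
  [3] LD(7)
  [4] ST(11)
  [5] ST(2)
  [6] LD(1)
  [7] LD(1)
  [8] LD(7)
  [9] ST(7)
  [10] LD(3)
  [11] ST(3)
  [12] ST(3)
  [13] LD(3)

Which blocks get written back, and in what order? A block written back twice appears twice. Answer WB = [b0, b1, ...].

0: W B3 → L3 miss [D]
1: W B2 → L2 miss [D]
2: R B6 → L2 miss wb→B2 [-]
3: R B7 → L3 miss wb→B3 [-]
4: W B11 → L3 miss [D]
5: W B2 → L2 miss [D]
6: R B1 → L1 miss [-]
7: R B1 → L1 hit [-]
8: R B7 → L3 miss wb→B11 [-]
9: W B7 → L3 hit [D]
10: R B3 → L3 miss wb→B7 [-]
11: W B3 → L3 hit [D]
12: W B3 → L3 hit [D]
13: R B3 → L3 hit [D]

WB = [2, 3, 11, 7]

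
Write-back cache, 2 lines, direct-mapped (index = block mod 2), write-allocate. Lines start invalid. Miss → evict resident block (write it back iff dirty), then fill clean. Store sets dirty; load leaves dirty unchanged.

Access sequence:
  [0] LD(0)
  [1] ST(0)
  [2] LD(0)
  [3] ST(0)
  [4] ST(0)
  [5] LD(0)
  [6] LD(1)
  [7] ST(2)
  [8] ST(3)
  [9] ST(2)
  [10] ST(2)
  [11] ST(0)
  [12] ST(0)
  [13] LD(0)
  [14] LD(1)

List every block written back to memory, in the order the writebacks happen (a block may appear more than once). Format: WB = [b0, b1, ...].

WB = [0, 2, 3]

  0 | R B0 → L0 miss [-]
  1 | W B0 → L0 hit [D]
  2 | R B0 → L0 hit [D]
  3 | W B0 → L0 hit [D]
  4 | W B0 → L0 hit [D]
  5 | R B0 → L0 hit [D]
  6 | R B1 → L1 miss [-]
  7 | W B2 → L0 miss wb→B0 [D]
  8 | W B3 → L1 miss [D]
  9 | W B2 → L0 hit [D]
  10 | W B2 → L0 hit [D]
  11 | W B0 → L0 miss wb→B2 [D]
  12 | W B0 → L0 hit [D]
  13 | R B0 → L0 hit [D]
  14 | R B1 → L1 miss wb→B3 [-]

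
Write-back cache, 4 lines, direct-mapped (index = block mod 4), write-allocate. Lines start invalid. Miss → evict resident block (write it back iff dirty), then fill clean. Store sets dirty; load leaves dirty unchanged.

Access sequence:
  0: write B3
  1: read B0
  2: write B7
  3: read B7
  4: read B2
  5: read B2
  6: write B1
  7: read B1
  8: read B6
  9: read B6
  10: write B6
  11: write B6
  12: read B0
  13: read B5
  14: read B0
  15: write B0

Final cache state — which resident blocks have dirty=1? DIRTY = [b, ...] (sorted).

DIRTY = [0, 6, 7]

  0 | W B3 → L3 miss [D]
  1 | R B0 → L0 miss [-]
  2 | W B7 → L3 miss wb→B3 [D]
  3 | R B7 → L3 hit [D]
  4 | R B2 → L2 miss [-]
  5 | R B2 → L2 hit [-]
  6 | W B1 → L1 miss [D]
  7 | R B1 → L1 hit [D]
  8 | R B6 → L2 miss [-]
  9 | R B6 → L2 hit [-]
  10 | W B6 → L2 hit [D]
  11 | W B6 → L2 hit [D]
  12 | R B0 → L0 hit [-]
  13 | R B5 → L1 miss wb→B1 [-]
  14 | R B0 → L0 hit [-]
  15 | W B0 → L0 hit [D]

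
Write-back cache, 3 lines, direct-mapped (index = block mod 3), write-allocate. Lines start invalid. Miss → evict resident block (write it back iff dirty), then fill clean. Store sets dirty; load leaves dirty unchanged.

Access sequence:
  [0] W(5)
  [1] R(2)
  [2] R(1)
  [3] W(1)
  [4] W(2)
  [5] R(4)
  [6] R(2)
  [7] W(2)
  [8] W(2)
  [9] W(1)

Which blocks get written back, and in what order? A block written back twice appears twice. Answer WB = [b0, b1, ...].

WB = [5, 1]

0: W B5 → L2 miss [D]
1: R B2 → L2 miss wb→B5 [-]
2: R B1 → L1 miss [-]
3: W B1 → L1 hit [D]
4: W B2 → L2 hit [D]
5: R B4 → L1 miss wb→B1 [-]
6: R B2 → L2 hit [D]
7: W B2 → L2 hit [D]
8: W B2 → L2 hit [D]
9: W B1 → L1 miss [D]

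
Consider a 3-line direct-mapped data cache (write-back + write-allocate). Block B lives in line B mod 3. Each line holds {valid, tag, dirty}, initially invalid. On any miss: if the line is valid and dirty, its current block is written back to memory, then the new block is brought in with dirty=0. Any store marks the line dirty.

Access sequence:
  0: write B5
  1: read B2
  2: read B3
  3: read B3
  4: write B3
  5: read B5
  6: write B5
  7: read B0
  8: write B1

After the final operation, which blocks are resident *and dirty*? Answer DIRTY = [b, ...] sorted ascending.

DIRTY = [1, 5]

  0 | W B5 → L2 miss [D]
  1 | R B2 → L2 miss wb→B5 [-]
  2 | R B3 → L0 miss [-]
  3 | R B3 → L0 hit [-]
  4 | W B3 → L0 hit [D]
  5 | R B5 → L2 miss [-]
  6 | W B5 → L2 hit [D]
  7 | R B0 → L0 miss wb→B3 [-]
  8 | W B1 → L1 miss [D]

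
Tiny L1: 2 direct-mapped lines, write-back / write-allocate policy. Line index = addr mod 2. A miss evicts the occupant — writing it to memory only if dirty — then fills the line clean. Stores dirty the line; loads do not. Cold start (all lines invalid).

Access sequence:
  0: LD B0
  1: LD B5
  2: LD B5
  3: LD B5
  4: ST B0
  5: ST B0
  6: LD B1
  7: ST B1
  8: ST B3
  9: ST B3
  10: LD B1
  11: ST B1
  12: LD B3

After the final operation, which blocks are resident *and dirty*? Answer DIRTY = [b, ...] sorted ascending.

  0 | R B0 → L0 miss [-]
  1 | R B5 → L1 miss [-]
  2 | R B5 → L1 hit [-]
  3 | R B5 → L1 hit [-]
  4 | W B0 → L0 hit [D]
  5 | W B0 → L0 hit [D]
  6 | R B1 → L1 miss [-]
  7 | W B1 → L1 hit [D]
  8 | W B3 → L1 miss wb→B1 [D]
  9 | W B3 → L1 hit [D]
  10 | R B1 → L1 miss wb→B3 [-]
  11 | W B1 → L1 hit [D]
  12 | R B3 → L1 miss wb→B1 [-]

DIRTY = [0]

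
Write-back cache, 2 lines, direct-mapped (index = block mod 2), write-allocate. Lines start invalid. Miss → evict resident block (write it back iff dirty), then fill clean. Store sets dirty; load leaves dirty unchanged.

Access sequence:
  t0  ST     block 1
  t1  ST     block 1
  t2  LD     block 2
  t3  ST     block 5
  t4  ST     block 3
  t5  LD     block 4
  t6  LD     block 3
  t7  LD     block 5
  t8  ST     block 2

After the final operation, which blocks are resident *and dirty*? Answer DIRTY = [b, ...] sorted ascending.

  0 | W B1 → L1 miss [D]
  1 | W B1 → L1 hit [D]
  2 | R B2 → L0 miss [-]
  3 | W B5 → L1 miss wb→B1 [D]
  4 | W B3 → L1 miss wb→B5 [D]
  5 | R B4 → L0 miss [-]
  6 | R B3 → L1 hit [D]
  7 | R B5 → L1 miss wb→B3 [-]
  8 | W B2 → L0 miss [D]

DIRTY = [2]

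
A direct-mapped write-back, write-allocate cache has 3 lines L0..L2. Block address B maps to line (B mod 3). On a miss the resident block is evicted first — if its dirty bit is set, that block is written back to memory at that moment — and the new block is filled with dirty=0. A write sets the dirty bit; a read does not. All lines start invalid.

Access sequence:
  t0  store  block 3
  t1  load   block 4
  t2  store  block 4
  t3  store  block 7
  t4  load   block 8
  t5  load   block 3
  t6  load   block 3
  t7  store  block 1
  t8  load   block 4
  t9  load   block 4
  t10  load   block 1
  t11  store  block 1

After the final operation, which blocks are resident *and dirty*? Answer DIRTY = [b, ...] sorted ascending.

DIRTY = [1, 3]

0: W B3 → L0 miss [D]
1: R B4 → L1 miss [-]
2: W B4 → L1 hit [D]
3: W B7 → L1 miss wb→B4 [D]
4: R B8 → L2 miss [-]
5: R B3 → L0 hit [D]
6: R B3 → L0 hit [D]
7: W B1 → L1 miss wb→B7 [D]
8: R B4 → L1 miss wb→B1 [-]
9: R B4 → L1 hit [-]
10: R B1 → L1 miss [-]
11: W B1 → L1 hit [D]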